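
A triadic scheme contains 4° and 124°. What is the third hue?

244°

A triad spaces three hues 120° apart.
The full set is {4°, 124°, 244°}.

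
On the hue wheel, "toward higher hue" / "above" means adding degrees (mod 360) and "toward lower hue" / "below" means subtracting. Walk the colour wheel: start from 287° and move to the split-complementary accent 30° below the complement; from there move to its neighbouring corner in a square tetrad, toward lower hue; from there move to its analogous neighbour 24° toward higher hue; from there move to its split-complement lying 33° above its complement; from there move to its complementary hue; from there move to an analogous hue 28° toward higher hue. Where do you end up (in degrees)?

72°

287 + 150 = 437 → 437 − 360 = 77°   (split-comp 30° ↓)
77 − 90 = -13 → -13 + 360 = 347°   (square ↓)
347 + 24 = 371 → 371 − 360 = 11°   (analog 24° ↑)
11 + 213 = 224°   (split-comp 33° ↑)
224 + 180 = 404 → 404 − 360 = 44°   (complement)
44 + 28 = 72°   (analog 28° ↑)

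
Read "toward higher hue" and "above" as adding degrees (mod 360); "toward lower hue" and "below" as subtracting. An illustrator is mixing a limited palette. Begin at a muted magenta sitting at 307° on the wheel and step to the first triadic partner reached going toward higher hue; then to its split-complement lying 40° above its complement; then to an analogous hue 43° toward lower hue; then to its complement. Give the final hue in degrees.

+120° (triadic ↑): 307 + 120 = 427 → 427 − 360 = 67°
+220° (split-comp 40° ↑): 67 + 220 = 287°
−43° (analog 43° ↓): 287 − 43 = 244°
+180° (complement): 244 + 180 = 424 → 424 − 360 = 64°

64°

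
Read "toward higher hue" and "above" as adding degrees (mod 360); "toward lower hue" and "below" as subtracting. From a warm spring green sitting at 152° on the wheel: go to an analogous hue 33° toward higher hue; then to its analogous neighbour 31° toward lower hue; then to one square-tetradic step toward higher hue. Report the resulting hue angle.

152 + 33 = 185°   (analog 33° ↑)
185 − 31 = 154°   (analog 31° ↓)
154 + 90 = 244°   (square ↑)

244°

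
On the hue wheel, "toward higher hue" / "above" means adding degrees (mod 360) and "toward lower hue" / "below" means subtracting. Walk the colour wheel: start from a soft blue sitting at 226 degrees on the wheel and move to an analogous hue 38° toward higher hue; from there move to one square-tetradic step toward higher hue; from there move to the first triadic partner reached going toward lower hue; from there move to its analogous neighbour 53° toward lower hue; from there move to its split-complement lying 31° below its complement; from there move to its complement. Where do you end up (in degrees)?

+38° (analog 38° ↑): 226 + 38 = 264°
+90° (square ↑): 264 + 90 = 354°
−120° (triadic ↓): 354 − 120 = 234°
−53° (analog 53° ↓): 234 − 53 = 181°
+149° (split-comp 31° ↓): 181 + 149 = 330°
+180° (complement): 330 + 180 = 510 → 510 − 360 = 150°

150°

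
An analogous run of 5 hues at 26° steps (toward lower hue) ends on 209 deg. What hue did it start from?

313°

4 steps of 26° (toward lower hue) give a net shift of −104°.
Start = end − shift: 209 + 104 = 313°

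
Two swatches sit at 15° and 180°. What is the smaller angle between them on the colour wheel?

165°

|15 − 180| = 165.
165 ≤ 180, so the shorter arc is 165°.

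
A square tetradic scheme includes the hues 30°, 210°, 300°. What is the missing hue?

A square tetradic scheme places four hues every 90°.
The full set through 30° is {30°, 120°, 210°, 300°}.
Given {30°, 210°, 300°}, the missing hue is 120°.

120°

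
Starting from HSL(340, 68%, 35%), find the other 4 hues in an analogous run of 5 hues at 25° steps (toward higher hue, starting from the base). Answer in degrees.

5°, 30°, 55°, 80°

Analogous hues sit every 25° along the wheel.
340 + 25 = 365 → 365 − 360 = 5°
340 + 50 = 390 → 390 − 360 = 30°
340 + 75 = 415 → 415 − 360 = 55°
340 + 100 = 440 → 440 − 360 = 80°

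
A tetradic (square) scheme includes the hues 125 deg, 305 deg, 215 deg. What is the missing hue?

A square tetradic scheme places four hues every 90°.
The full set through 125° is {35°, 125°, 215°, 305°}.
Given {125°, 215°, 305°}, the missing hue is 35°.

35°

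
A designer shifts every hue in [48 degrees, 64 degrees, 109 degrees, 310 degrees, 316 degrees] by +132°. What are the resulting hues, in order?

180°, 196°, 241°, 82°, 88°

48 + 132 = 180°
64 + 132 = 196°
109 + 132 = 241°
310 + 132 = 442 → 442 − 360 = 82°
316 + 132 = 448 → 448 − 360 = 88°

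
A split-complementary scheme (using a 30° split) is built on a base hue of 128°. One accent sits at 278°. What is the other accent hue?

Split-complementary hues sit 30° either side of the complement.
Complement of the base 128°: 128 + 180 = 308°
The given accent 278° is 30° one side of 308°; the other accent sits 30° the other side: 308 + 30 = 338°

338°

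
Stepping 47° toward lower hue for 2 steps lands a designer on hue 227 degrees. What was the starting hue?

321°

2 steps of 47° (toward lower hue) give a net shift of −94°.
Start = end − shift: 227 + 94 = 321°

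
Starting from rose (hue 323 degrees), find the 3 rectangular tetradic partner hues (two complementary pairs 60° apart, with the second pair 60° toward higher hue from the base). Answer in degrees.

323 + 60 = 383 → 383 − 360 = 23°
323 + 180 = 503 → 503 − 360 = 143°
323 + 240 = 563 → 563 − 360 = 203°

23°, 143°, and 203°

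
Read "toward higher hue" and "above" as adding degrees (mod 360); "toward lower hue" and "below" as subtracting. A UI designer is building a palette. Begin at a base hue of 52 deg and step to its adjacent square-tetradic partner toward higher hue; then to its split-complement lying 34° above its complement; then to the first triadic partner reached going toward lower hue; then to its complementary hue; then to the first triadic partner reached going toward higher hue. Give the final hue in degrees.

+90° (square ↑): 52 + 90 = 142°
+214° (split-comp 34° ↑): 142 + 214 = 356°
−120° (triadic ↓): 356 − 120 = 236°
+180° (complement): 236 + 180 = 416 → 416 − 360 = 56°
+120° (triadic ↑): 56 + 120 = 176°

176°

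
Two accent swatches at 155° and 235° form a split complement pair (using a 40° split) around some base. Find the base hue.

The accents sit 40° either side of the complement, so the complement is their short-arc midpoint on the wheel.
Short-arc midpoint of 155° and 235°: 195°.
Base is 180° from the complement: 195 − 180 = 15°

15°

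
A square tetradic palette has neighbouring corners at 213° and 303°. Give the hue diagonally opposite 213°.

33°

A square tetradic scheme places four hues 90° apart; opposite corners are 180° apart.
213 + 180 = 393 → 393 − 360 = 33°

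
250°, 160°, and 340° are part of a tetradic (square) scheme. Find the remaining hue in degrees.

A square tetradic scheme places four hues every 90°.
The full set through 160° is {70°, 160°, 250°, 340°}.
Given {160°, 250°, 340°}, the missing hue is 70°.

70°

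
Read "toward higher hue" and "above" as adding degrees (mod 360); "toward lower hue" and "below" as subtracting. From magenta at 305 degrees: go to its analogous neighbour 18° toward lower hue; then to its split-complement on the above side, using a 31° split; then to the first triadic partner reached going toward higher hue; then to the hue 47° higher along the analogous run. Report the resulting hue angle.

305°

analog 18° ↓ −18°: 305 − 18 = 287°
split-comp 31° ↑ +211°: 287 + 211 = 498 → 498 − 360 = 138°
triadic ↑ +120°: 138 + 120 = 258°
analog 47° ↑ +47°: 258 + 47 = 305°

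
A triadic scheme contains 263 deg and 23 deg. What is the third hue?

A triad spaces three hues 120° apart.
The full set is {23°, 143°, 263°}.

143°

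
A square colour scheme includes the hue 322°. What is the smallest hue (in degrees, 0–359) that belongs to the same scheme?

52°

A square tetradic scheme places four hues every 90°.
The full set through 322° is {52°, 142°, 232°, 322°}.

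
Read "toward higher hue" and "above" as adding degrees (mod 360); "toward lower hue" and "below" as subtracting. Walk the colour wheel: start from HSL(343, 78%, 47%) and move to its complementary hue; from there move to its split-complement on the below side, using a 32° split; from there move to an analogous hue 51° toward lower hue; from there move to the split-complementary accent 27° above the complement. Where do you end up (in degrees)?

+180° (complement): 343 + 180 = 523 → 523 − 360 = 163°
+148° (split-comp 32° ↓): 163 + 148 = 311°
−51° (analog 51° ↓): 311 − 51 = 260°
+207° (split-comp 27° ↑): 260 + 207 = 467 → 467 − 360 = 107°

107°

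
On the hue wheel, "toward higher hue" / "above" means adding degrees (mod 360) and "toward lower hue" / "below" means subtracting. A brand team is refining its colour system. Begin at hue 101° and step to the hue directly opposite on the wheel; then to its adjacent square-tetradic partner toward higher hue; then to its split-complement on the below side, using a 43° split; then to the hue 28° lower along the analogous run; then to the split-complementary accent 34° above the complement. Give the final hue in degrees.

334°

+180° (complement): 101 + 180 = 281°
+90° (square ↑): 281 + 90 = 371 → 371 − 360 = 11°
+137° (split-comp 43° ↓): 11 + 137 = 148°
−28° (analog 28° ↓): 148 − 28 = 120°
+214° (split-comp 34° ↑): 120 + 214 = 334°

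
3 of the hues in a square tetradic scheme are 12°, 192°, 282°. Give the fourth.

102°

A square tetradic scheme places four hues every 90°.
The full set through 12° is {12°, 102°, 192°, 282°}.
Given {12°, 192°, 282°}, the missing hue is 102°.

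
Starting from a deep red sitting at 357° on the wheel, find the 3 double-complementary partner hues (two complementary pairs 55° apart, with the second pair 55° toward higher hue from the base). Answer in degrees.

A rectangular tetradic uses two complementary pairs 55° apart: offsets 0°, 55°, 180°, 235°.
357 + 55 = 412 → 412 − 360 = 52°
357 + 180 = 537 → 537 − 360 = 177°
357 + 235 = 592 → 592 − 360 = 232°

52°, 177° and 232°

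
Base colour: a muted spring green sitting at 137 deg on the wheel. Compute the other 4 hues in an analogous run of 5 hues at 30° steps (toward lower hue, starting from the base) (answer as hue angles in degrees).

107°, 77°, 47°, 17°

Analogous hues sit every 30° along the wheel.
137 − 30 = 107°
137 − 60 = 77°
137 − 90 = 47°
137 − 120 = 17°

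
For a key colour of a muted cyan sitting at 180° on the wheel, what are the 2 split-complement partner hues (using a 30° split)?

330° and 30°

Split-complementary hues sit 30° either side of the complement.
Complement of 180°: 180 + 180 = 360 → 360 − 360 = 0°
0 − 30 = -30 → -30 + 360 = 330°
0 + 30 = 30°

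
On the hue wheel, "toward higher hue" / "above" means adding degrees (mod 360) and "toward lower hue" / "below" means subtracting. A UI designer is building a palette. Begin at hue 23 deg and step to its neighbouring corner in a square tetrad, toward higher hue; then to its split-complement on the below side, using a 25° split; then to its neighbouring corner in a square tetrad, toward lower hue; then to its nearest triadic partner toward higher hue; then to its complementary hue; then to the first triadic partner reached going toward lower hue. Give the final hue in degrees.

square ↑ +90°: 23 + 90 = 113°
split-comp 25° ↓ +155°: 113 + 155 = 268°
square ↓ −90°: 268 − 90 = 178°
triadic ↑ +120°: 178 + 120 = 298°
complement +180°: 298 + 180 = 478 → 478 − 360 = 118°
triadic ↓ −120°: 118 − 120 = -2 → -2 + 360 = 358°

358°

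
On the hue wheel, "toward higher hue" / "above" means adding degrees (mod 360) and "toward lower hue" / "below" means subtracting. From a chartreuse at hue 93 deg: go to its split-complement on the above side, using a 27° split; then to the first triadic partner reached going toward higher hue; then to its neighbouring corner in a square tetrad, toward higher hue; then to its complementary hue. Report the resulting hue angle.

split-comp 27° ↑ +207°: 93 + 207 = 300°
triadic ↑ +120°: 300 + 120 = 420 → 420 − 360 = 60°
square ↑ +90°: 60 + 90 = 150°
complement +180°: 150 + 180 = 330°

330°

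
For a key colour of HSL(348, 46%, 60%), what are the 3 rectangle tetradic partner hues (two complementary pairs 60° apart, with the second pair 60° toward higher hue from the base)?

48°, 168° and 228°

A rectangular tetradic uses two complementary pairs 60° apart: offsets 0°, 60°, 180°, 240°.
348 + 60 = 408 → 408 − 360 = 48°
348 + 180 = 528 → 528 − 360 = 168°
348 + 240 = 588 → 588 − 360 = 228°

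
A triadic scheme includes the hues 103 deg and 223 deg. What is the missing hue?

343°

A triad places three hues 120° apart.
The full set through 103° is {103°, 223°, 343°}.
Given {103°, 223°}, the missing hue is 343°.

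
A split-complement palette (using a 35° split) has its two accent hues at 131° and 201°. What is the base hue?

The accents sit 35° either side of the complement, so the complement is their short-arc midpoint on the wheel.
Short-arc midpoint of 131° and 201°: 166°.
Base is 180° from the complement: 166 − 180 = -14 → -14 + 360 = 346°

346°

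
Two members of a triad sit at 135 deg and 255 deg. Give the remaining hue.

15°

A triad spaces three hues 120° apart.
The full set is {15°, 135°, 255°}.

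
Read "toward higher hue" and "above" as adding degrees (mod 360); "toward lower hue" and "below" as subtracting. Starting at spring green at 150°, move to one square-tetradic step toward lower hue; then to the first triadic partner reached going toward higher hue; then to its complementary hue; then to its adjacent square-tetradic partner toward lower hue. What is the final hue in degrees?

−90° (square ↓): 150 − 90 = 60°
+120° (triadic ↑): 60 + 120 = 180°
+180° (complement): 180 + 180 = 360 → 360 − 360 = 0°
−90° (square ↓): 0 − 90 = -90 → -90 + 360 = 270°

270°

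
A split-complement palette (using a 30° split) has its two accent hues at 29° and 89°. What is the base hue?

The accents sit 30° either side of the complement, so the complement is their short-arc midpoint on the wheel.
Short-arc midpoint of 29° and 89°: 59°.
Base is 180° from the complement: 59 − 180 = -121 → -121 + 360 = 239°

239°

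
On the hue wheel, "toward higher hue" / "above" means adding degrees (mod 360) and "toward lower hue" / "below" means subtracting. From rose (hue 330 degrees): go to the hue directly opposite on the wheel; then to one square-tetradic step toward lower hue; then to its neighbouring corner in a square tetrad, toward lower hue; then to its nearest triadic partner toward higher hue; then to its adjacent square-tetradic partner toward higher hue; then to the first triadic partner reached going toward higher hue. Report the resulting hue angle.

complement +180°: 330 + 180 = 510 → 510 − 360 = 150°
square ↓ −90°: 150 − 90 = 60°
square ↓ −90°: 60 − 90 = -30 → -30 + 360 = 330°
triadic ↑ +120°: 330 + 120 = 450 → 450 − 360 = 90°
square ↑ +90°: 90 + 90 = 180°
triadic ↑ +120°: 180 + 120 = 300°

300°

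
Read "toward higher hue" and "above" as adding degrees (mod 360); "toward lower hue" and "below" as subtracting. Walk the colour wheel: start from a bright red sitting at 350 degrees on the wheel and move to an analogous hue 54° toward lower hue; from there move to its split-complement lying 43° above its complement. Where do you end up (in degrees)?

159°

analog 54° ↓ −54°: 350 − 54 = 296°
split-comp 43° ↑ +223°: 296 + 223 = 519 → 519 − 360 = 159°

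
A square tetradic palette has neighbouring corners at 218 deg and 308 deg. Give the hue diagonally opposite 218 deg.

38°

A square tetradic scheme places four hues 90° apart; opposite corners are 180° apart.
218 + 180 = 398 → 398 − 360 = 38°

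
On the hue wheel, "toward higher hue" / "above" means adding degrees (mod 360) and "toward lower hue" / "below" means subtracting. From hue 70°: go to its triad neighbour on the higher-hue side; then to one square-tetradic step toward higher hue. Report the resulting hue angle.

280°

+120° (triadic ↑): 70 + 120 = 190°
+90° (square ↑): 190 + 90 = 280°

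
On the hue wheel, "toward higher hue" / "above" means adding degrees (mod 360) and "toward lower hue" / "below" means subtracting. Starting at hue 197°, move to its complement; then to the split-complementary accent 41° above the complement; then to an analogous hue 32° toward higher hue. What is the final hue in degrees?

complement +180°: 197 + 180 = 377 → 377 − 360 = 17°
split-comp 41° ↑ +221°: 17 + 221 = 238°
analog 32° ↑ +32°: 238 + 32 = 270°

270°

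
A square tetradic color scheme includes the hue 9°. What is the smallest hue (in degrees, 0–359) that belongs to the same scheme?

9°

A square tetradic scheme places four hues every 90°.
The full set through 9° is {9°, 99°, 189°, 279°}.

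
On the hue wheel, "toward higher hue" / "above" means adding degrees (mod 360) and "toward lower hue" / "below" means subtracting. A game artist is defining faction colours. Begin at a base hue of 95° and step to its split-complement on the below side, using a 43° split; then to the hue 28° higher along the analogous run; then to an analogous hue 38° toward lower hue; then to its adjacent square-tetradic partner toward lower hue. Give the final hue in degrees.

split-comp 43° ↓ +137°: 95 + 137 = 232°
analog 28° ↑ +28°: 232 + 28 = 260°
analog 38° ↓ −38°: 260 − 38 = 222°
square ↓ −90°: 222 − 90 = 132°

132°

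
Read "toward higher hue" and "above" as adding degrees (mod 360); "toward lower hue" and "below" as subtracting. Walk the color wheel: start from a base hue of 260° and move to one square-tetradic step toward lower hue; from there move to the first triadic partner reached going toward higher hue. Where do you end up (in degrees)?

290°

square ↓ −90°: 260 − 90 = 170°
triadic ↑ +120°: 170 + 120 = 290°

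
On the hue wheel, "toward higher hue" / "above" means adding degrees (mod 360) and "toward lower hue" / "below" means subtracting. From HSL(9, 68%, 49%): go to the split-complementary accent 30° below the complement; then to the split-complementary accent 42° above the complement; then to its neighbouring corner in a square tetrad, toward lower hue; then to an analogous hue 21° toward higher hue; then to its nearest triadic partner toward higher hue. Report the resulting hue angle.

72°

+150° (split-comp 30° ↓): 9 + 150 = 159°
+222° (split-comp 42° ↑): 159 + 222 = 381 → 381 − 360 = 21°
−90° (square ↓): 21 − 90 = -69 → -69 + 360 = 291°
+21° (analog 21° ↑): 291 + 21 = 312°
+120° (triadic ↑): 312 + 120 = 432 → 432 − 360 = 72°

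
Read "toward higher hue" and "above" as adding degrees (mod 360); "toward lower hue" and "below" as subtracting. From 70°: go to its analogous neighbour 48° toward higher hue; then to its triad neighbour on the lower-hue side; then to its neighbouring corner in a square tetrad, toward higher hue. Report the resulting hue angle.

88°

70 + 48 = 118°   (analog 48° ↑)
118 − 120 = -2 → -2 + 360 = 358°   (triadic ↓)
358 + 90 = 448 → 448 − 360 = 88°   (square ↑)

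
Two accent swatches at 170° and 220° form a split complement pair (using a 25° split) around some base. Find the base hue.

15°

The accents sit 25° either side of the complement, so the complement is their short-arc midpoint on the wheel.
Short-arc midpoint of 170° and 220°: 195°.
Base is 180° from the complement: 195 − 180 = 15°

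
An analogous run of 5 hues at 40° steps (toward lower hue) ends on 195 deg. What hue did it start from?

355°

4 steps of 40° (toward lower hue) give a net shift of −160°.
Start = end − shift: 195 + 160 = 355°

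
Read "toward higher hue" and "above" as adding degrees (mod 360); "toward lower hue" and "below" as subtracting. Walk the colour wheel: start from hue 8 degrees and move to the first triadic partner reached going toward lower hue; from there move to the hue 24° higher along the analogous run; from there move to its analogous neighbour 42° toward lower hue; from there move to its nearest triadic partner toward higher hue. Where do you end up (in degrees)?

350°

8 − 120 = -112 → -112 + 360 = 248°   (triadic ↓)
248 + 24 = 272°   (analog 24° ↑)
272 − 42 = 230°   (analog 42° ↓)
230 + 120 = 350°   (triadic ↑)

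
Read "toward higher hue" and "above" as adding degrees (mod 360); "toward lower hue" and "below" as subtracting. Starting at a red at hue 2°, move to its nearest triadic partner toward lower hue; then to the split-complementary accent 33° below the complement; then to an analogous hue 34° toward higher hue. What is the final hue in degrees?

63°

2 − 120 = -118 → -118 + 360 = 242°   (triadic ↓)
242 + 147 = 389 → 389 − 360 = 29°   (split-comp 33° ↓)
29 + 34 = 63°   (analog 34° ↑)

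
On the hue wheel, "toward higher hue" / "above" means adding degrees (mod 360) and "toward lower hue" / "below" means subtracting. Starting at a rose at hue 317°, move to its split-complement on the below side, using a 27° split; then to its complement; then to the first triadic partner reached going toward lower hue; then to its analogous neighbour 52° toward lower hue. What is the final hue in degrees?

317 + 153 = 470 → 470 − 360 = 110°   (split-comp 27° ↓)
110 + 180 = 290°   (complement)
290 − 120 = 170°   (triadic ↓)
170 − 52 = 118°   (analog 52° ↓)

118°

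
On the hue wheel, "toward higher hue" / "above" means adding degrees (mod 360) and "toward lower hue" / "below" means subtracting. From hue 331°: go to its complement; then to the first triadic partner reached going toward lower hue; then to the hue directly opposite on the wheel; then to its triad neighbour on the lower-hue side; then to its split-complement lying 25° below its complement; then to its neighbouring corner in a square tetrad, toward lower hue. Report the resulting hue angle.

156°

+180° (complement): 331 + 180 = 511 → 511 − 360 = 151°
−120° (triadic ↓): 151 − 120 = 31°
+180° (complement): 31 + 180 = 211°
−120° (triadic ↓): 211 − 120 = 91°
+155° (split-comp 25° ↓): 91 + 155 = 246°
−90° (square ↓): 246 − 90 = 156°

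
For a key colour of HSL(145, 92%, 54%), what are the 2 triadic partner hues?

265° and 25°

145 + 120 = 265°
145 + 240 = 385 → 385 − 360 = 25°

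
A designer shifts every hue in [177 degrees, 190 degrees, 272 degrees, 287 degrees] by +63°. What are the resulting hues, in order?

240°, 253°, 335°, 350°

177 + 63 = 240°
190 + 63 = 253°
272 + 63 = 335°
287 + 63 = 350°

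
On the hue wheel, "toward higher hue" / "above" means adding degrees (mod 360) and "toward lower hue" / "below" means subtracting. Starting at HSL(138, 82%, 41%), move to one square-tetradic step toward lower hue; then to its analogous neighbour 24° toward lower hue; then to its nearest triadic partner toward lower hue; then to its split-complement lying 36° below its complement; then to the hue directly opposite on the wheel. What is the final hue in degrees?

138 − 90 = 48°   (square ↓)
48 − 24 = 24°   (analog 24° ↓)
24 − 120 = -96 → -96 + 360 = 264°   (triadic ↓)
264 + 144 = 408 → 408 − 360 = 48°   (split-comp 36° ↓)
48 + 180 = 228°   (complement)

228°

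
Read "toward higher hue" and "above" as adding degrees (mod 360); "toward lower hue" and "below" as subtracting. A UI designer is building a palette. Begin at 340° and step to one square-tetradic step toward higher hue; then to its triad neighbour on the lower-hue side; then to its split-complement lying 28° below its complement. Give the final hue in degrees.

square ↑ +90°: 340 + 90 = 430 → 430 − 360 = 70°
triadic ↓ −120°: 70 − 120 = -50 → -50 + 360 = 310°
split-comp 28° ↓ +152°: 310 + 152 = 462 → 462 − 360 = 102°

102°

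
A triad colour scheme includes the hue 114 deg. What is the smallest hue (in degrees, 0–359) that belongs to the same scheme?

A triad places three hues 120° apart.
The full set through 114° is {114°, 234°, 354°}.

114°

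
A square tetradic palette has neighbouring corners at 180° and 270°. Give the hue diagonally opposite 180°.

A square tetradic scheme places four hues 90° apart; opposite corners are 180° apart.
180 + 180 = 360 → 360 − 360 = 0°

0°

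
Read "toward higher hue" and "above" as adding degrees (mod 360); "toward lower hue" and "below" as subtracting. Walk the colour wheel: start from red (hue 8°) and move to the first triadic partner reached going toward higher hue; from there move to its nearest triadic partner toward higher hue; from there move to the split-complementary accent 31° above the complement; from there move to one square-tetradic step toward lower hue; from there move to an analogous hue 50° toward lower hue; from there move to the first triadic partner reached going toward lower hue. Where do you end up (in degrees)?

199°

+120° (triadic ↑): 8 + 120 = 128°
+120° (triadic ↑): 128 + 120 = 248°
+211° (split-comp 31° ↑): 248 + 211 = 459 → 459 − 360 = 99°
−90° (square ↓): 99 − 90 = 9°
−50° (analog 50° ↓): 9 − 50 = -41 → -41 + 360 = 319°
−120° (triadic ↓): 319 − 120 = 199°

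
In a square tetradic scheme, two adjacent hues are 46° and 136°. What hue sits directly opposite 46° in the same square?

226°

A square tetradic scheme places four hues 90° apart; opposite corners are 180° apart.
46 + 180 = 226°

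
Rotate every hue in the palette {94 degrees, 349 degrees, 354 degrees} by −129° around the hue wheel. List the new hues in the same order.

94 − 129 = -35 → -35 + 360 = 325°
349 − 129 = 220°
354 − 129 = 225°

325°, 220°, 225°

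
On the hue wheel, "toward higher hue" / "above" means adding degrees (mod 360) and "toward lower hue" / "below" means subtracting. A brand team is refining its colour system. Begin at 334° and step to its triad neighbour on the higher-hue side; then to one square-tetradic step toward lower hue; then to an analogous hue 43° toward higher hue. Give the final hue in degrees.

47°

+120° (triadic ↑): 334 + 120 = 454 → 454 − 360 = 94°
−90° (square ↓): 94 − 90 = 4°
+43° (analog 43° ↑): 4 + 43 = 47°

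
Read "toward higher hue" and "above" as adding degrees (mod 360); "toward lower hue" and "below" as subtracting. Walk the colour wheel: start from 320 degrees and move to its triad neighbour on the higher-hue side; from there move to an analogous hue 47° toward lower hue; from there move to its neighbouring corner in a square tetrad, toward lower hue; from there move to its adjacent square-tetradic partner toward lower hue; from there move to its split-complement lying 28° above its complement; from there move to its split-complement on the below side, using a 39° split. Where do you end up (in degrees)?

202°

+120° (triadic ↑): 320 + 120 = 440 → 440 − 360 = 80°
−47° (analog 47° ↓): 80 − 47 = 33°
−90° (square ↓): 33 − 90 = -57 → -57 + 360 = 303°
−90° (square ↓): 303 − 90 = 213°
+208° (split-comp 28° ↑): 213 + 208 = 421 → 421 − 360 = 61°
+141° (split-comp 39° ↓): 61 + 141 = 202°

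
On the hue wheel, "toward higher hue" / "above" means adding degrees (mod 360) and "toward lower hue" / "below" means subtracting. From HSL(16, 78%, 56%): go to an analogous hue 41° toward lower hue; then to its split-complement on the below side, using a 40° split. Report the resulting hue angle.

16 − 41 = -25 → -25 + 360 = 335°   (analog 41° ↓)
335 + 140 = 475 → 475 − 360 = 115°   (split-comp 40° ↓)

115°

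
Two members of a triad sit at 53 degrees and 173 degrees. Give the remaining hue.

293°

A triad spaces three hues 120° apart.
The full set is {53°, 173°, 293°}.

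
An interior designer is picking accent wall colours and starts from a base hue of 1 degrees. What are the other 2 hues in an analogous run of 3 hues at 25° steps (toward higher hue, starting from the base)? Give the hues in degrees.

26° and 51°

Analogous hues sit every 25° along the wheel.
1 + 25 = 26°
1 + 50 = 51°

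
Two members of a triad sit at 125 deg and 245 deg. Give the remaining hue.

5°

A triad spaces three hues 120° apart.
The full set is {5°, 125°, 245°}.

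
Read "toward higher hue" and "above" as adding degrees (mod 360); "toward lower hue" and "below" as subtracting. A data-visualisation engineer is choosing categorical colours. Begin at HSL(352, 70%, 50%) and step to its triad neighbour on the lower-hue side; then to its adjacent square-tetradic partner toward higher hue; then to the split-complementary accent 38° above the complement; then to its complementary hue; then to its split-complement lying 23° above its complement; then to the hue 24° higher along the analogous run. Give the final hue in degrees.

227°

triadic ↓ −120°: 352 − 120 = 232°
square ↑ +90°: 232 + 90 = 322°
split-comp 38° ↑ +218°: 322 + 218 = 540 → 540 − 360 = 180°
complement +180°: 180 + 180 = 360 → 360 − 360 = 0°
split-comp 23° ↑ +203°: 0 + 203 = 203°
analog 24° ↑ +24°: 203 + 24 = 227°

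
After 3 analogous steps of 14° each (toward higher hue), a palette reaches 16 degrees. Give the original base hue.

3 steps of 14° (toward higher hue) give a net shift of +42°.
Start = end − shift: 16 − 42 = -26 → -26 + 360 = 334°

334°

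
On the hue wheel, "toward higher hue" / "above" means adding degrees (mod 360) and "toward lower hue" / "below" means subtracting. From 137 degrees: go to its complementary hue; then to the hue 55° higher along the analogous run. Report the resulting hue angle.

12°

+180° (complement): 137 + 180 = 317°
+55° (analog 55° ↑): 317 + 55 = 372 → 372 − 360 = 12°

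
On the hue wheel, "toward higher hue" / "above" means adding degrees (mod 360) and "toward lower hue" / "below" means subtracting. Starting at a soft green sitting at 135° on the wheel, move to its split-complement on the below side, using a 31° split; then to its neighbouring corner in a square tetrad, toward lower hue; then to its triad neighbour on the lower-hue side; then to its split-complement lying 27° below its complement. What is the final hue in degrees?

227°

135 + 149 = 284°   (split-comp 31° ↓)
284 − 90 = 194°   (square ↓)
194 − 120 = 74°   (triadic ↓)
74 + 153 = 227°   (split-comp 27° ↓)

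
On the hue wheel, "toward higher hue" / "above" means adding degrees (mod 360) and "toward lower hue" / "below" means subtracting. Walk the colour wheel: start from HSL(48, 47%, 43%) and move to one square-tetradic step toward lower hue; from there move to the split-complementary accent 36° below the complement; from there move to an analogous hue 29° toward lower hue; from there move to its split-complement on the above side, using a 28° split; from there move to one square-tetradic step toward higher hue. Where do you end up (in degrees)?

11°

−90° (square ↓): 48 − 90 = -42 → -42 + 360 = 318°
+144° (split-comp 36° ↓): 318 + 144 = 462 → 462 − 360 = 102°
−29° (analog 29° ↓): 102 − 29 = 73°
+208° (split-comp 28° ↑): 73 + 208 = 281°
+90° (square ↑): 281 + 90 = 371 → 371 − 360 = 11°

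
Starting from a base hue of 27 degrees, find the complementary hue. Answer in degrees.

The complement sits 180° across the wheel.
27 + 180 = 207°

207°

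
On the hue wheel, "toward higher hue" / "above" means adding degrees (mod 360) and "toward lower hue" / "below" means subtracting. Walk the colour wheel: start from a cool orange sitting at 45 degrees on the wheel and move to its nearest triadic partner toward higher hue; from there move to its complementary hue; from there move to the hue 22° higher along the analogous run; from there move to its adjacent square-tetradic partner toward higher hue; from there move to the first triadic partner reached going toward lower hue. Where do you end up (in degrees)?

337°

45 + 120 = 165°   (triadic ↑)
165 + 180 = 345°   (complement)
345 + 22 = 367 → 367 − 360 = 7°   (analog 22° ↑)
7 + 90 = 97°   (square ↑)
97 − 120 = -23 → -23 + 360 = 337°   (triadic ↓)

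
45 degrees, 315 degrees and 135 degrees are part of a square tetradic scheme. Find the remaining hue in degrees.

225°

A square tetradic scheme places four hues every 90°.
The full set through 45° is {45°, 135°, 225°, 315°}.
Given {45°, 135°, 315°}, the missing hue is 225°.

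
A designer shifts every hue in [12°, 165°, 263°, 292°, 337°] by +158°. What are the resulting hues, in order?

12 + 158 = 170°
165 + 158 = 323°
263 + 158 = 421 → 421 − 360 = 61°
292 + 158 = 450 → 450 − 360 = 90°
337 + 158 = 495 → 495 − 360 = 135°

170°, 323°, 61°, 90°, 135°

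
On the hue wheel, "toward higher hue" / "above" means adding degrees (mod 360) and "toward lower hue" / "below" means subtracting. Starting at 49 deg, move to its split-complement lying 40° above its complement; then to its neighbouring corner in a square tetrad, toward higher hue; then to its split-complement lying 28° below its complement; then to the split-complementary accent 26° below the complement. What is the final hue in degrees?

305°

49 + 220 = 269°   (split-comp 40° ↑)
269 + 90 = 359°   (square ↑)
359 + 152 = 511 → 511 − 360 = 151°   (split-comp 28° ↓)
151 + 154 = 305°   (split-comp 26° ↓)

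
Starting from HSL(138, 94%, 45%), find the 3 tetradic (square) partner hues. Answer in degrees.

A square tetradic scheme places four hues every 90°.
138 + 90 = 228°
138 + 180 = 318°
138 + 270 = 408 → 408 − 360 = 48°

228°, 318°, 48°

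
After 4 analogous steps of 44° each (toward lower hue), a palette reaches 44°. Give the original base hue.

220°

4 steps of 44° (toward lower hue) give a net shift of −176°.
Start = end − shift: 44 + 176 = 220°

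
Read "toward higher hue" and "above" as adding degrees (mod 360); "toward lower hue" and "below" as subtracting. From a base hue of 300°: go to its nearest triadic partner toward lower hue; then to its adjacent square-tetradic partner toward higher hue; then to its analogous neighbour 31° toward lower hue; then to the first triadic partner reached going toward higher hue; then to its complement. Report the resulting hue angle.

300 − 120 = 180°   (triadic ↓)
180 + 90 = 270°   (square ↑)
270 − 31 = 239°   (analog 31° ↓)
239 + 120 = 359°   (triadic ↑)
359 + 180 = 539 → 539 − 360 = 179°   (complement)

179°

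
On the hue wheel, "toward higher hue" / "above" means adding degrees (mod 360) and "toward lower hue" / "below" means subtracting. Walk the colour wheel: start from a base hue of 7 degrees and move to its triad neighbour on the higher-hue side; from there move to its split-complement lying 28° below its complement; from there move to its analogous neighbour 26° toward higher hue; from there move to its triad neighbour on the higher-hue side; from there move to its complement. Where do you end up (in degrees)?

triadic ↑ +120°: 7 + 120 = 127°
split-comp 28° ↓ +152°: 127 + 152 = 279°
analog 26° ↑ +26°: 279 + 26 = 305°
triadic ↑ +120°: 305 + 120 = 425 → 425 − 360 = 65°
complement +180°: 65 + 180 = 245°

245°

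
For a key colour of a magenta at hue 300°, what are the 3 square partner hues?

30°, 120° and 210°

300 + 90 = 390 → 390 − 360 = 30°
300 + 180 = 480 → 480 − 360 = 120°
300 + 270 = 570 → 570 − 360 = 210°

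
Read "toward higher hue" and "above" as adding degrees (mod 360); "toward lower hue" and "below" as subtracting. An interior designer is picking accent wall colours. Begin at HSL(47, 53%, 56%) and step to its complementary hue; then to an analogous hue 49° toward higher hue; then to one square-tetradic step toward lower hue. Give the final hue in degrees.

+180° (complement): 47 + 180 = 227°
+49° (analog 49° ↑): 227 + 49 = 276°
−90° (square ↓): 276 − 90 = 186°

186°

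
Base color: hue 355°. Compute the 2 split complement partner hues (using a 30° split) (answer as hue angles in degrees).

Complement of 355°: 355 + 180 = 535 → 535 − 360 = 175°
175 − 30 = 145°
175 + 30 = 205°

145° and 205°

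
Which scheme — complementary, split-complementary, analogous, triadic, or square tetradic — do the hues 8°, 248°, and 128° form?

Sort the hues: 8°, 128°, 248°.
Successive gaps around the wheel: 120°, 120°, 120°.
Three hues equally spaced 120° apart form a triad.

triadic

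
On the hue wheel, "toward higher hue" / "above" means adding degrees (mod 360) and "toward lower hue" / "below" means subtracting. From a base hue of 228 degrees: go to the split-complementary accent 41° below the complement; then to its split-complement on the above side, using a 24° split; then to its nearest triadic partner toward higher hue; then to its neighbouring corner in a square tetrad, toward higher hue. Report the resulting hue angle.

61°

+139° (split-comp 41° ↓): 228 + 139 = 367 → 367 − 360 = 7°
+204° (split-comp 24° ↑): 7 + 204 = 211°
+120° (triadic ↑): 211 + 120 = 331°
+90° (square ↑): 331 + 90 = 421 → 421 − 360 = 61°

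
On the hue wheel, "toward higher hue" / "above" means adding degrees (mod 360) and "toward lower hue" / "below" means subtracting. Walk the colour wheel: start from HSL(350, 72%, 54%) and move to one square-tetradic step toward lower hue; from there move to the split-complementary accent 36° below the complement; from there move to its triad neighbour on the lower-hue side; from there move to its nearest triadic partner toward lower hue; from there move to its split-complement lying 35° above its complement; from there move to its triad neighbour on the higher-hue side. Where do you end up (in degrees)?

139°

350 − 90 = 260°   (square ↓)
260 + 144 = 404 → 404 − 360 = 44°   (split-comp 36° ↓)
44 − 120 = -76 → -76 + 360 = 284°   (triadic ↓)
284 − 120 = 164°   (triadic ↓)
164 + 215 = 379 → 379 − 360 = 19°   (split-comp 35° ↑)
19 + 120 = 139°   (triadic ↑)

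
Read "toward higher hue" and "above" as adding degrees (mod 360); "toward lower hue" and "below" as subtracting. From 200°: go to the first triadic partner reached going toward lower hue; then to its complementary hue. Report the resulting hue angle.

260°

200 − 120 = 80°   (triadic ↓)
80 + 180 = 260°   (complement)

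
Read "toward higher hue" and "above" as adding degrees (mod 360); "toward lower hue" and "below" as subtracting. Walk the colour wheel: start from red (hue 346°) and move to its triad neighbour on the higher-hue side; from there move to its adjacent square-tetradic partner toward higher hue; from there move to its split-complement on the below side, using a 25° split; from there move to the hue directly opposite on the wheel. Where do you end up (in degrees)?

+120° (triadic ↑): 346 + 120 = 466 → 466 − 360 = 106°
+90° (square ↑): 106 + 90 = 196°
+155° (split-comp 25° ↓): 196 + 155 = 351°
+180° (complement): 351 + 180 = 531 → 531 − 360 = 171°

171°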